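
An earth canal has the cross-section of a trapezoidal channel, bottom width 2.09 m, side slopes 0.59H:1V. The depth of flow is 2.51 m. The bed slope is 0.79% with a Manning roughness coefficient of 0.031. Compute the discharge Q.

Q = 27.9 m³/s

With bottom width b = 2.09 m and side slope z = 0.59: A = (b + zy)y = (2.09 + 0.59×2.51)×2.51 = 8.963 m²; P = b + 2y√(1+z²) = 2.09 + 2×2.51×1.161 = 7.919 m.
Hydraulic radius R = A/P = 8.963/7.919 = 1.132 m.
Manning's equation: Q = (1/n) A R^(2/3) S^(1/2) = (1/0.031) × 8.963 × 1.132^(2/3) × 0.0079^(1/2) = 27.9 m³/s.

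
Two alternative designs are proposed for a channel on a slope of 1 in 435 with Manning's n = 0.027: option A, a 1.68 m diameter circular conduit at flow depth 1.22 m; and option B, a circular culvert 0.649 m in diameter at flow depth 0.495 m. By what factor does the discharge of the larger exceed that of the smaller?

11.9

Channel A: For a circular section of diameter D = 1.68 m at depth y = 1.22 m, the central angle is θ = 2 arccos(1 − 2y/D) = 4.08 rad. Then A = (D²/8)(θ − sin θ) = 1.724 m² and P = Dθ/2 = 3.428 m. Hydraulic radius R = A/P = 1.724/3.428 = 0.5031 m. Q_A = (1/0.027)·1.724·0.5031^(2/3)·√0.002299 = 1.937 m³/s.
Channel B: For a circular section of diameter D = 0.649 m at depth y = 0.495 m, the central angle is θ = 2 arccos(1 − 2y/D) = 4.248 rad. Then A = (D²/8)(θ − sin θ) = 0.2707 m² and P = Dθ/2 = 1.378 m. Hydraulic radius R = A/P = 0.2707/1.378 = 0.1964 m. Q_B = (1/0.027)·0.2707·0.1964^(2/3)·√0.002299 = 0.1624 m³/s.
The larger discharge is 1.937 m³/s and the smaller is 0.1624 m³/s; the ratio is 11.9.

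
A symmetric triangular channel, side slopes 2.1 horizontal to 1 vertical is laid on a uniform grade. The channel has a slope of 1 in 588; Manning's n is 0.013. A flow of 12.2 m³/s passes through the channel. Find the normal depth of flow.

y_n = 1.53 m

Manning's equation rearranged: A R^(2/3) = nQ / (1·√S) = 0.013 × 12.2 / (√0.001701) = 3.846.
Try y = 1.2 m: A R^(2/3) = 2.01 — short.
Try y = 1.93 m: A R^(2/3) = 7.136 — over.
Try y = 1.53 m: A R^(2/3) = 3.841 — ≈ 3.846.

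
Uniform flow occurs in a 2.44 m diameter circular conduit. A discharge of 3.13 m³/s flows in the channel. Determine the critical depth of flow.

At critical depth, Q² T / (g A³) = 1, i.e. A³/T = Q²/g = 3.13²/9.81 = 0.9987.
Trying y = 0.713 m: A³/T = 0.6632 — low.
Trying y = 0.917 m: A³/T = 1.754 — high.
Trying y = 0.792 m: A³/T = 0.9963 — ≈ 0.9987.

y_c = 0.792 m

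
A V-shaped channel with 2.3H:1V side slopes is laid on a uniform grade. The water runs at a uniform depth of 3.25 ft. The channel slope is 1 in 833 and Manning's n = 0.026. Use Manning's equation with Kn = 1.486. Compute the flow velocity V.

V = 2.58 ft/s

For a triangular section with side slope z = 2.3: A = zy² = 2.3×3.25² = 24.29 ft²; P = 2y√(1+z²) = 2×3.25×2.508 = 16.3 ft.
Hydraulic radius R = A/P = 24.29/16.3 = 1.49 ft.
From Manning's equation, V = (1.486/n) R^(2/3) S^(1/2) = (1.486/0.026) × 1.49^(2/3) × 0.0012^(1/2) = 2.58 ft/s.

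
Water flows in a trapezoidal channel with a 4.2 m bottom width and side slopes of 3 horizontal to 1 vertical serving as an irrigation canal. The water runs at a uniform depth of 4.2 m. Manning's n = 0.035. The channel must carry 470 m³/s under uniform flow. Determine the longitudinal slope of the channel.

With bottom width b = 4.2 m and side slope z = 3: A = (b + zy)y = (4.2 + 3×4.2)×4.2 = 70.56 m²; P = b + 2y√(1+z²) = 4.2 + 2×4.2×3.162 = 30.76 m.
Hydraulic radius R = A/P = 70.56/30.76 = 2.294 m.
From Manning's equation, S = [nQ / (1 A R^(2/3))]² = [0.035 × 470 / (1 × 70.56 × 2.294^(2/3))]² = 0.018.

S = 0.018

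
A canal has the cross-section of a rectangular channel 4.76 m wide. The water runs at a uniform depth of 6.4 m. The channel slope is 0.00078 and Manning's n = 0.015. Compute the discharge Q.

Q = 81.9 m³/s

Flow area A = b·y = 4.76 × 6.4 = 30.46 m². Wetted perimeter P = b + 2y = 4.76 + 2×6.4 = 17.56 m.
Hydraulic radius R = A/P = 30.46/17.56 = 1.735 m.
Manning's equation: Q = (1/n) A R^(2/3) S^(1/2) = (1/0.015) × 30.46 × 1.735^(2/3) × 0.00078^(1/2) = 81.9 m³/s.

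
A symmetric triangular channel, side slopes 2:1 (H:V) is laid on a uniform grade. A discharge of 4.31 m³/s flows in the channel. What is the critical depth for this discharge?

y_c = 0.989 m

At critical depth, Q² T / (g A³) = 1, i.e. A³/T = Q²/g = 4.31²/9.81 = 1.894.
Trying y = 0.834 m: A³/T = 0.807 — short.
Trying y = 1.14 m: A³/T = 3.851 — over.
Trying y = 0.989 m: A³/T = 1.892 — ≈ 1.894.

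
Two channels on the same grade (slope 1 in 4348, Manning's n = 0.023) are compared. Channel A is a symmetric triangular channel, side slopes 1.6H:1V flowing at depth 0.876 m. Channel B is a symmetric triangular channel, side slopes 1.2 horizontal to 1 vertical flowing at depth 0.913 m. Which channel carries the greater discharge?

Channel A: For a triangular section with side slope z = 1.6: A = zy² = 1.6×0.876² = 1.228 m²; P = 2y√(1+z²) = 2×0.876×1.887 = 3.306 m. Hydraulic radius R = A/P = 1.228/3.306 = 0.3714 m. Q_A = (1/0.023)·1.228·0.3714^(2/3)·√0.00023 = 0.4183 m³/s.
Channel B: For a triangular section with side slope z = 1.2: A = zy² = 1.2×0.913² = 1 m²; P = 2y√(1+z²) = 2×0.913×1.562 = 2.852 m. Hydraulic radius R = A/P = 1/2.852 = 0.3507 m. Q_B = (1/0.023)·1·0.3507^(2/3)·√0.00023 = 0.328 m³/s.
Q_A = 0.4183 m³/s vs Q_B = 0.328 m³/s, so channel A carries more.

channel A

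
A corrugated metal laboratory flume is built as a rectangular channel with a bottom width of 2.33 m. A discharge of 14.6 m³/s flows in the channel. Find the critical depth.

For a rectangular channel, critical depth y_c = (q²/g)^(1/3) where q = Q/b = 14.6/2.33 = 6.266 m²/s.
So y_c = (6.266²/9.81)^(1/3) = 1.59 m.

y_c = 1.59 m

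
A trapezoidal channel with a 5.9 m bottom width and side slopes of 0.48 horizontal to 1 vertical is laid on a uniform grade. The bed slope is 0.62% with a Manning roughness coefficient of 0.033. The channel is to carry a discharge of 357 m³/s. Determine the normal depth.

Manning's equation rearranged: A R^(2/3) = nQ / (1·√S) = 0.033 × 357 / (√0.0062) = 149.6.
Trying y = 6.48 m: A R^(2/3) = 118.2 — short.
Trying y = 8.9 m: A R^(2/3) = 209.9 — over.
Trying y = 7.4 m: A R^(2/3) = 149.8 — matches.

y_n = 7.4 m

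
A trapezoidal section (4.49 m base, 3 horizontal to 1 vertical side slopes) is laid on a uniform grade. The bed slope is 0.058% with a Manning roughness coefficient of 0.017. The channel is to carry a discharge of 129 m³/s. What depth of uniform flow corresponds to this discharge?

y_n = 3.66 m

Manning's equation rearranged: A R^(2/3) = nQ / (1·√S) = 0.017 × 129 / (√0.00058) = 91.06.
Trying y = 4.03 m: A R^(2/3) = 114 — too large.
Trying y = 2.92 m: A R^(2/3) = 54.79 — too small.
Trying y = 3.66 m: A R^(2/3) = 91.33 — matches.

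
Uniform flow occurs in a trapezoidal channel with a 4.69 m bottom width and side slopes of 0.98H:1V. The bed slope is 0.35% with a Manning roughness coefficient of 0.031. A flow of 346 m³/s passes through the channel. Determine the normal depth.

y_n = 7.02 m

Manning's equation rearranged: A R^(2/3) = nQ / (1·√S) = 0.031 × 346 / (√0.0035) = 181.3.
Trying y = 8.56 m: A R^(2/3) = 277.7 — over.
Trying y = 5.2 m: A R^(2/3) = 97.28 — short.
Trying y = 7.02 m: A R^(2/3) = 181.3 — close enough.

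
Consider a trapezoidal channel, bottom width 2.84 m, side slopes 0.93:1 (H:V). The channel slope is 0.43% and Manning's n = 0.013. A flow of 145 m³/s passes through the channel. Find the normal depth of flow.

Manning's equation rearranged: A R^(2/3) = nQ / (1·√S) = 0.013 × 145 / (√0.0043) = 28.75.
At y = 2.49 m: A R^(2/3) = 15.54 — too small.
At y = 3.39 m: A R^(2/3) = 28.7 — matches.

y_n = 3.39 m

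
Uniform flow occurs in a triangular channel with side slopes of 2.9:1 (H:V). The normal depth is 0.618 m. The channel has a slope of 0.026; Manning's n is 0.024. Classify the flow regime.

For a triangular section with side slope z = 2.9: A = zy² = 2.9×0.618² = 1.108 m²; P = 2y√(1+z²) = 2×0.618×3.068 = 3.792 m.
Hydraulic radius R = A/P = 1.108/3.792 = 0.2921 m.
V = (1/n) R^(2/3) √S = (1/0.024) × 0.2921^(2/3) × √0.026 = 2.958 m/s. Hydraulic depth D_h = A/T = 1.108/3.584 = 0.309 m.
Froude number Fr = V/√(g·D_h) = 2.958/√(9.81×0.309) = 1.7, which is greater than 1, so the flow is supercritical.

supercritical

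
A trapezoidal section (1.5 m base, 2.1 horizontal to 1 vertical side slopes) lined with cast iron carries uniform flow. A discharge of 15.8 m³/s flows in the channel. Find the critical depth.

At critical depth, Q² T / (g A³) = 1, i.e. A³/T = Q²/g = 15.8²/9.81 = 25.45.
Try y = 1.01 m: A³/T = 8.519 — too small.
Try y = 1.32 m: A³/T = 25.46 — close enough.

y_c = 1.32 m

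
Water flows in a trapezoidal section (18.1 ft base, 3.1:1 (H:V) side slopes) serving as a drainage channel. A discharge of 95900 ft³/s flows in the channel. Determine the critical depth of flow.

y_c = 33.1 ft

At critical depth, Q² T / (g A³) = 1, i.e. A³/T = Q²/g = 95900²/32.2 = 285600000.
At y = 39.6 ft: A³/T = 658400000 — high.
At y = 33.1 ft: A³/T = 285600000 — matches.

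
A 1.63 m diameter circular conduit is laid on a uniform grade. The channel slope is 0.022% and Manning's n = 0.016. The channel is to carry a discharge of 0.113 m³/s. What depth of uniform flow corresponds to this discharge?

y_n = 0.359 m

Manning's equation rearranged: A R^(2/3) = nQ / (1·√S) = 0.016 × 0.113 / (√0.00022) = 0.1219.
At y = 0.424 m: A R^(2/3) = 0.1699 — over.
At y = 0.321 m: A R^(2/3) = 0.09734 — short.
At y = 0.359 m: A R^(2/3) = 0.122 — close enough.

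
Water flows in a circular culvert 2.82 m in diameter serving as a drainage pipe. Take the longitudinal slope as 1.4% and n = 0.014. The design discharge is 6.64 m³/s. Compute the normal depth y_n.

Manning's equation rearranged: A R^(2/3) = nQ / (1·√S) = 0.014 × 6.64 / (√0.014) = 0.7857.
Try y = 0.923 m: A R^(2/3) = 1.146 — high.
Try y = 0.555 m: A R^(2/3) = 0.4194 — low.
Try y = 0.76 m: A R^(2/3) = 0.786 — ≈ 0.7857.

y_n = 0.76 m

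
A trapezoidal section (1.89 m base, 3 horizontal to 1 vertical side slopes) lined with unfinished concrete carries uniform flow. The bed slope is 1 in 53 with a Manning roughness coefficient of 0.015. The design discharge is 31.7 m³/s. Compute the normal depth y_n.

Manning's equation rearranged: A R^(2/3) = nQ / (1·√S) = 0.015 × 31.7 / (√0.01887) = 3.462.
Try y = 0.729 m: A R^(2/3) = 1.764 — low.
Try y = 1 m: A R^(2/3) = 3.46 — matches.

y_n = 1 m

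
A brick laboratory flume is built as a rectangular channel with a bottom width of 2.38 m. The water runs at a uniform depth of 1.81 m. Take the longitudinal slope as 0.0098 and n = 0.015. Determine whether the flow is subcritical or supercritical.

supercritical

Flow area A = b·y = 2.38 × 1.81 = 4.308 m². Wetted perimeter P = b + 2y = 2.38 + 2×1.81 = 6 m.
Hydraulic radius R = A/P = 4.308/6 = 0.718 m.
V = (1/n) R^(2/3) √S = (1/0.015) × 0.718^(2/3) × √0.0098 = 5.292 m/s. Hydraulic depth D_h = A/T = 4.308/2.38 = 1.81 m.
Froude number Fr = V/√(g·D_h) = 5.292/√(9.81×1.81) = 1.26, which is greater than 1, so the flow is supercritical.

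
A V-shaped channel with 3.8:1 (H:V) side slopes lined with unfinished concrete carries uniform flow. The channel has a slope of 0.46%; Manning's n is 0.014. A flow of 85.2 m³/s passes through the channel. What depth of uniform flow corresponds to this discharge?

y_n = 2.13 m

Manning's equation rearranged: A R^(2/3) = nQ / (1·√S) = 0.014 × 85.2 / (√0.0046) = 17.59.
At y = 1.7 m: A R^(2/3) = 9.637 — too small.
At y = 2.58 m: A R^(2/3) = 29.31 — too large.
At y = 2.13 m: A R^(2/3) = 17.58 — ≈ 17.59.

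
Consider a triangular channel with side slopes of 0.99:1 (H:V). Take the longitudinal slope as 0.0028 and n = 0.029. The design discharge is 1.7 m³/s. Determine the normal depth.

y_n = 1.27 m

Manning's equation rearranged: A R^(2/3) = nQ / (1·√S) = 0.029 × 1.7 / (√0.0028) = 0.9317.
Try y = 1.4 m: A R^(2/3) = 1.21 — too large.
Try y = 0.999 m: A R^(2/3) = 0.492 — too small.
Try y = 1.27 m: A R^(2/3) = 0.9332 — matches.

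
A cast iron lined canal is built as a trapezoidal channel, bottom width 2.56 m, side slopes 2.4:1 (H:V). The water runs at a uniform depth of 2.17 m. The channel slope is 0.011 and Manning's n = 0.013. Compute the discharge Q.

Q = 155 m³/s

With bottom width b = 2.56 m and side slope z = 2.4: A = (b + zy)y = (2.56 + 2.4×2.17)×2.17 = 16.86 m²; P = b + 2y√(1+z²) = 2.56 + 2×2.17×2.6 = 13.84 m.
Hydraulic radius R = A/P = 16.86/13.84 = 1.218 m.
Manning's equation: Q = (1/n) A R^(2/3) S^(1/2) = (1/0.013) × 16.86 × 1.218^(2/3) × 0.011^(1/2) = 155 m³/s.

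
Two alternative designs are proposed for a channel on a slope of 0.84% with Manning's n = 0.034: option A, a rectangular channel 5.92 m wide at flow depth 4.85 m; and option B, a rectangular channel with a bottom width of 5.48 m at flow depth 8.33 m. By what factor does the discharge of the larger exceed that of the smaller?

1.72

Channel A: Flow area A = b·y = 5.92 × 4.85 = 28.71 m². Wetted perimeter P = b + 2y = 5.92 + 2×4.85 = 15.62 m. Hydraulic radius R = A/P = 28.71/15.62 = 1.838 m. Q_A = (1/0.034)·28.71·1.838^(2/3)·√0.0084 = 116.1 m³/s.
Channel B: Flow area A = b·y = 5.48 × 8.33 = 45.65 m². Wetted perimeter P = b + 2y = 5.48 + 2×8.33 = 22.14 m. Hydraulic radius R = A/P = 45.65/22.14 = 2.062 m. Q_B = (1/0.034)·45.65·2.062^(2/3)·√0.0084 = 199.3 m³/s.
The larger discharge is 199.3 m³/s and the smaller is 116.1 m³/s; the ratio is 1.72.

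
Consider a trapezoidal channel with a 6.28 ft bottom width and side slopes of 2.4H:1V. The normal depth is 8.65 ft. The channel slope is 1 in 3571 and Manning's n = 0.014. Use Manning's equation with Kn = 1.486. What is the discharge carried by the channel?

With bottom width b = 6.28 ft and side slope z = 2.4: A = (b + zy)y = (6.28 + 2.4×8.65)×8.65 = 233.9 ft²; P = b + 2y√(1+z²) = 6.28 + 2×8.65×2.6 = 51.26 ft.
Hydraulic radius R = A/P = 233.9/51.26 = 4.563 ft.
Manning's equation: Q = (1.486/n) A R^(2/3) S^(1/2) = (1.486/0.014) × 233.9 × 4.563^(2/3) × 0.00028^(1/2) = 1140 ft³/s.

Q = 1140 ft³/s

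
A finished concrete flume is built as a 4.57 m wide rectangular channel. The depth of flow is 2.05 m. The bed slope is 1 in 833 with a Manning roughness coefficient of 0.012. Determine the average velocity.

Flow area A = b·y = 4.57 × 2.05 = 9.368 m². Wetted perimeter P = b + 2y = 4.57 + 2×2.05 = 8.67 m.
Hydraulic radius R = A/P = 9.368/8.67 = 1.081 m.
From Manning's equation, V = (1/n) R^(2/3) S^(1/2) = (1/0.012) × 1.081^(2/3) × 0.0012^(1/2) = 3.04 m/s.

V = 3.04 m/s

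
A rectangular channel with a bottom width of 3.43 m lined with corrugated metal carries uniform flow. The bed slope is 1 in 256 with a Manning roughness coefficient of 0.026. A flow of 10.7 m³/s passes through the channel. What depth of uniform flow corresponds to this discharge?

y_n = 1.5 m

Manning's equation rearranged: A R^(2/3) = nQ / (1·√S) = 0.026 × 10.7 / (√0.003906) = 4.451.
Trying y = 1.31 m: A R^(2/3) = 3.685 — short.
Trying y = 1.76 m: A R^(2/3) = 5.496 — over.
Trying y = 1.5 m: A R^(2/3) = 4.434 — close enough.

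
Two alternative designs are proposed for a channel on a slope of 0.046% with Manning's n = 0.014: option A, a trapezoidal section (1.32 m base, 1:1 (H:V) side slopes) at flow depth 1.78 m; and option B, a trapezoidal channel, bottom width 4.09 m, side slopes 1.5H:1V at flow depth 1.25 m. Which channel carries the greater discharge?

channel B

Channel A: With bottom width b = 1.32 m and side slope z = 1: A = (b + zy)y = (1.32 + 1×1.78)×1.78 = 5.518 m²; P = b + 2y√(1+z²) = 1.32 + 2×1.78×1.414 = 6.355 m. Hydraulic radius R = A/P = 5.518/6.355 = 0.8683 m. Q_A = (1/0.014)·5.518·0.8683^(2/3)·√0.00046 = 7.694 m³/s.
Channel B: With bottom width b = 4.09 m and side slope z = 1.5: A = (b + zy)y = (4.09 + 1.5×1.25)×1.25 = 7.456 m²; P = b + 2y√(1+z²) = 4.09 + 2×1.25×1.803 = 8.597 m. Hydraulic radius R = A/P = 7.456/8.597 = 0.8673 m. Q_B = (1/0.014)·7.456·0.8673^(2/3)·√0.00046 = 10.39 m³/s.
Q_A = 7.694 m³/s vs Q_B = 10.39 m³/s, so channel B carries more.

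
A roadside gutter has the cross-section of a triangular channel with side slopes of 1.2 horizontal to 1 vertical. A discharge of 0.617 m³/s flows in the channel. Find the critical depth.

At critical depth, Q² T / (g A³) = 1, i.e. A³/T = Q²/g = 0.617²/9.81 = 0.03881.
Trying y = 0.669 m: A³/T = 0.09649 — over.
Trying y = 0.426 m: A³/T = 0.0101 — short.
Trying y = 0.558 m: A³/T = 0.03895 — close enough.

y_c = 0.558 m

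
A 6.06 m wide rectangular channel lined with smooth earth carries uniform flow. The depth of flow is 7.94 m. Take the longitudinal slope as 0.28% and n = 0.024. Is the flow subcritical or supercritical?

Flow area A = b·y = 6.06 × 7.94 = 48.12 m². Wetted perimeter P = b + 2y = 6.06 + 2×7.94 = 21.94 m.
Hydraulic radius R = A/P = 48.12/21.94 = 2.193 m.
V = (1/n) R^(2/3) √S = (1/0.024) × 2.193^(2/3) × √0.0028 = 3.722 m/s. Hydraulic depth D_h = A/T = 48.12/6.06 = 7.94 m.
Froude number Fr = V/√(g·D_h) = 3.722/√(9.81×7.94) = 0.422, which is less than 1, so the flow is subcritical.

subcritical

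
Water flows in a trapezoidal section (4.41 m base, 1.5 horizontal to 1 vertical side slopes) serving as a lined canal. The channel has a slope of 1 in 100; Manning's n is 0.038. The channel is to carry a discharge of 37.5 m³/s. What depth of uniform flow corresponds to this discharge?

Manning's equation rearranged: A R^(2/3) = nQ / (1·√S) = 0.038 × 37.5 / (√0.01) = 14.25.
Try y = 1.5 m: A R^(2/3) = 10.11 — too small.
Try y = 1.8 m: A R^(2/3) = 14.24 — close enough.

y_n = 1.8 m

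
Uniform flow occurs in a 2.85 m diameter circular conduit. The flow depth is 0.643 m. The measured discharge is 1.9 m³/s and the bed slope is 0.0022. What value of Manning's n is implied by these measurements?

For a circular section of diameter D = 2.85 m at depth y = 0.643 m, the central angle is θ = 2 arccos(1 − 2y/D) = 1.98 rad. Then A = (D²/8)(θ − sin θ) = 1.079 m² and P = Dθ/2 = 2.821 m.
Hydraulic radius R = A/P = 1.079/2.821 = 0.3823 m.
Rearranging Manning's equation: n = (1/Q) A R^(2/3) S^(1/2) = (1/1.9) × 1.079 × 0.3823^(2/3) × √0.0022 = 0.014.

n = 0.014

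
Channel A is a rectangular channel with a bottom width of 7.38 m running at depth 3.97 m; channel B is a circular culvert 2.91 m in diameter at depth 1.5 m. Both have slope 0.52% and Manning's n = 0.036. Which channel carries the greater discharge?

channel A

Channel A: Flow area A = b·y = 7.38 × 3.97 = 29.3 m². Wetted perimeter P = b + 2y = 7.38 + 2×3.97 = 15.32 m. Hydraulic radius R = A/P = 29.3/15.32 = 1.912 m. Q_A = (1/0.036)·29.3·1.912^(2/3)·√0.0052 = 90.42 m³/s.
Channel B: For a circular section of diameter D = 2.91 m at depth y = 1.5 m, the central angle is θ = 2 arccos(1 − 2y/D) = 3.203 rad. Then A = (D²/8)(θ − sin θ) = 3.456 m² and P = Dθ/2 = 4.661 m. Hydraulic radius R = A/P = 3.456/4.661 = 0.7415 m. Q_B = (1/0.036)·3.456·0.7415^(2/3)·√0.0052 = 5.672 m³/s.
Q_A = 90.42 m³/s vs Q_B = 5.672 m³/s, so channel A carries more.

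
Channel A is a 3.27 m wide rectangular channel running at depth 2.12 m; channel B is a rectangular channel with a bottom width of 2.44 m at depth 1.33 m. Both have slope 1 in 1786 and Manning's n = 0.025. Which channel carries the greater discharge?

Channel A: Flow area A = b·y = 3.27 × 2.12 = 6.932 m². Wetted perimeter P = b + 2y = 3.27 + 2×2.12 = 7.51 m. Hydraulic radius R = A/P = 6.932/7.51 = 0.9231 m. Q_A = (1/0.025)·6.932·0.9231^(2/3)·√0.0005599 = 6.221 m³/s.
Channel B: Flow area A = b·y = 2.44 × 1.33 = 3.245 m². Wetted perimeter P = b + 2y = 2.44 + 2×1.33 = 5.1 m. Hydraulic radius R = A/P = 3.245/5.1 = 0.6363 m. Q_B = (1/0.025)·3.245·0.6363^(2/3)·√0.0005599 = 2.272 m³/s.
Q_A = 6.221 m³/s vs Q_B = 2.272 m³/s, so channel A carries more.

channel A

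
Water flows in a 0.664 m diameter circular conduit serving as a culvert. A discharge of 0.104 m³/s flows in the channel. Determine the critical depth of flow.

At critical depth, Q² T / (g A³) = 1, i.e. A³/T = Q²/g = 0.104²/9.81 = 0.001103.
Trying y = 0.175 m: A³/T = 0.0006627 — too small.
Trying y = 0.25 m: A³/T = 0.002636 — too large.
Trying y = 0.2 m: A³/T = 0.001113 — matches.

y_c = 0.2 m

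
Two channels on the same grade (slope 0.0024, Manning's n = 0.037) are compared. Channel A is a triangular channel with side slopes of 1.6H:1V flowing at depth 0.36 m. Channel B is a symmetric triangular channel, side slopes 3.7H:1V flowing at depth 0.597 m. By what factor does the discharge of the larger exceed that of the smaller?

9.71

Channel A: For a triangular section with side slope z = 1.6: A = zy² = 1.6×0.36² = 0.2074 m²; P = 2y√(1+z²) = 2×0.36×1.887 = 1.358 m. Hydraulic radius R = A/P = 0.2074/1.358 = 0.1526 m. Q_A = (1/0.037)·0.2074·0.1526^(2/3)·√0.0024 = 0.07842 m³/s.
Channel B: For a triangular section with side slope z = 3.7: A = zy² = 3.7×0.597² = 1.319 m²; P = 2y√(1+z²) = 2×0.597×3.833 = 4.576 m. Hydraulic radius R = A/P = 1.319/4.576 = 0.2882 m. Q_B = (1/0.037)·1.319·0.2882^(2/3)·√0.0024 = 0.7617 m³/s.
The larger discharge is 0.7617 m³/s and the smaller is 0.07842 m³/s; the ratio is 9.71.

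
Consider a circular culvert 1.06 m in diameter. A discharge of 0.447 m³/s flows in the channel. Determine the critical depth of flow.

At critical depth, Q² T / (g A³) = 1, i.e. A³/T = Q²/g = 0.447²/9.81 = 0.02037.
At y = 0.254 m: A³/T = 0.004742 — too small.
At y = 0.44 m: A³/T = 0.03976 — too large.
At y = 0.37 m: A³/T = 0.02041 — matches.

y_c = 0.37 m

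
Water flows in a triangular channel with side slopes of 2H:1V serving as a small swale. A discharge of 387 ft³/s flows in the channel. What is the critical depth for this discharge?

At critical depth, Q² T / (g A³) = 1, i.e. A³/T = Q²/g = 387²/32.2 = 4651.
Try y = 3.22 ft: A³/T = 692.3 — short.
Try y = 5.2 ft: A³/T = 7604 — over.
Try y = 4.71 ft: A³/T = 4636 — ≈ 4651.

y_c = 4.71 ft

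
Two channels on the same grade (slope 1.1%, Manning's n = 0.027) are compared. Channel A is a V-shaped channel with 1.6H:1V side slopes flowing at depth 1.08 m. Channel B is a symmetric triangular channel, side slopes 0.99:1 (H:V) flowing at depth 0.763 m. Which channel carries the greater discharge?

Channel A: For a triangular section with side slope z = 1.6: A = zy² = 1.6×1.08² = 1.866 m²; P = 2y√(1+z²) = 2×1.08×1.887 = 4.075 m. Hydraulic radius R = A/P = 1.866/4.075 = 0.4579 m. Q_A = (1/0.027)·1.866·0.4579^(2/3)·√0.011 = 4.307 m³/s.
Channel B: For a triangular section with side slope z = 0.99: A = zy² = 0.99×0.763² = 0.5763 m²; P = 2y√(1+z²) = 2×0.763×1.407 = 2.147 m. Hydraulic radius R = A/P = 0.5763/2.147 = 0.2684 m. Q_B = (1/0.027)·0.5763·0.2684^(2/3)·√0.011 = 0.9316 m³/s.
Q_A = 4.307 m³/s vs Q_B = 0.9316 m³/s, so channel A carries more.

channel A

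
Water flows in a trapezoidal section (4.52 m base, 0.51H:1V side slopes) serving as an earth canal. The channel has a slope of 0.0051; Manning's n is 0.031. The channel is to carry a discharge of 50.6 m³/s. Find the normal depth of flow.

y_n = 2.78 m

Manning's equation rearranged: A R^(2/3) = nQ / (1·√S) = 0.031 × 50.6 / (√0.0051) = 21.96.
Try y = 3.43 m: A R^(2/3) = 31.34 — over.
Try y = 2.78 m: A R^(2/3) = 21.96 — matches.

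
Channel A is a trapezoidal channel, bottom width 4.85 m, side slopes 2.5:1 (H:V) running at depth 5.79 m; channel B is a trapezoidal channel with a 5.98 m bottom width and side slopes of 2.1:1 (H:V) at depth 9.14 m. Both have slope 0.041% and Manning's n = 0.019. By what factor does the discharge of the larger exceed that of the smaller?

Channel A: With bottom width b = 4.85 m and side slope z = 2.5: A = (b + zy)y = (4.85 + 2.5×5.79)×5.79 = 111.9 m²; P = b + 2y√(1+z²) = 4.85 + 2×5.79×2.693 = 36.03 m. Hydraulic radius R = A/P = 111.9/36.03 = 3.106 m. Q_A = (1/0.019)·111.9·3.106^(2/3)·√0.00041 = 253.8 m³/s.
Channel B: With bottom width b = 5.98 m and side slope z = 2.1: A = (b + zy)y = (5.98 + 2.1×9.14)×9.14 = 230.1 m²; P = b + 2y√(1+z²) = 5.98 + 2×9.14×2.326 = 48.5 m. Hydraulic radius R = A/P = 230.1/48.5 = 4.744 m. Q_B = (1/0.019)·230.1·4.744^(2/3)·√0.00041 = 692.3 m³/s.
The larger discharge is 692.3 m³/s and the smaller is 253.8 m³/s; the ratio is 2.73.

2.73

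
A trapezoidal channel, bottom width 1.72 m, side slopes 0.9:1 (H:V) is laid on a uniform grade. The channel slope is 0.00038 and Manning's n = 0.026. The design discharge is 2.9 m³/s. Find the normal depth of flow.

y_n = 1.48 m

Manning's equation rearranged: A R^(2/3) = nQ / (1·√S) = 0.026 × 2.9 / (√0.00038) = 3.868.
Trying y = 1.66 m: A R^(2/3) = 4.834 — over.
Trying y = 1.48 m: A R^(2/3) = 3.867 — ≈ 3.868.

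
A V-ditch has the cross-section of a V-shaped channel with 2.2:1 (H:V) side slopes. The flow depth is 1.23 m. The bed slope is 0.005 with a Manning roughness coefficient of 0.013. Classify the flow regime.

For a triangular section with side slope z = 2.2: A = zy² = 2.2×1.23² = 3.328 m²; P = 2y√(1+z²) = 2×1.23×2.417 = 5.945 m.
Hydraulic radius R = A/P = 3.328/5.945 = 0.5599 m.
V = (1/n) R^(2/3) √S = (1/0.013) × 0.5599^(2/3) × √0.005 = 3.695 m/s. Hydraulic depth D_h = A/T = 3.328/5.412 = 0.615 m.
Froude number Fr = V/√(g·D_h) = 3.695/√(9.81×0.615) = 1.5, which is greater than 1, so the flow is supercritical.

supercritical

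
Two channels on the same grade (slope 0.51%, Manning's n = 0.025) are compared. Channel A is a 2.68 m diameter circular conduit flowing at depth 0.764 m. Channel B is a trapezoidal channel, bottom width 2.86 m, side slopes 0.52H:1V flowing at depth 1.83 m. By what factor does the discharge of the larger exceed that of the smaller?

9.1

Channel A: For a circular section of diameter D = 2.68 m at depth y = 0.764 m, the central angle is θ = 2 arccos(1 − 2y/D) = 2.253 rad. Then A = (D²/8)(θ − sin θ) = 1.326 m² and P = Dθ/2 = 3.019 m. Hydraulic radius R = A/P = 1.326/3.019 = 0.4392 m. Q_A = (1/0.025)·1.326·0.4392^(2/3)·√0.0051 = 2.188 m³/s.
Channel B: With bottom width b = 2.86 m and side slope z = 0.52: A = (b + zy)y = (2.86 + 0.52×1.83)×1.83 = 6.975 m²; P = b + 2y√(1+z²) = 2.86 + 2×1.83×1.127 = 6.985 m. Hydraulic radius R = A/P = 6.975/6.985 = 0.9986 m. Q_B = (1/0.025)·6.975·0.9986^(2/3)·√0.0051 = 19.91 m³/s.
The larger discharge is 19.91 m³/s and the smaller is 2.188 m³/s; the ratio is 9.1.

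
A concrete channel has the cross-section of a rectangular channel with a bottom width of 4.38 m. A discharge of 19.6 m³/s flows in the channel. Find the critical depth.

y_c = 1.27 m

For a rectangular channel, critical depth y_c = (q²/g)^(1/3) where q = Q/b = 19.6/4.38 = 4.475 m²/s.
So y_c = (4.475²/9.81)^(1/3) = 1.27 m.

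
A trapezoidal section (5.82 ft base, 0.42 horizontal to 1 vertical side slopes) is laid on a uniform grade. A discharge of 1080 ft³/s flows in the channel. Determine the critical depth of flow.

At critical depth, Q² T / (g A³) = 1, i.e. A³/T = Q²/g = 1080²/32.2 = 36220.
At y = 6.37 ft: A³/T = 14190 — low.
At y = 8.98 ft: A³/T = 47820 — high.
At y = 8.31 ft: A³/T = 36180 — ≈ 36220.

y_c = 8.31 ft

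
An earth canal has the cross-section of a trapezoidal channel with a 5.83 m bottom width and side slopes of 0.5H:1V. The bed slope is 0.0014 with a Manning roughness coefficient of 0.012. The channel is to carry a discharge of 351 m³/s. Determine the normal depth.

Manning's equation rearranged: A R^(2/3) = nQ / (1·√S) = 0.012 × 351 / (√0.0014) = 112.6.
Trying y = 7.18 m: A R^(2/3) = 143.5 — high.
Trying y = 5.16 m: A R^(2/3) = 79.91 — low.
Trying y = 6.27 m: A R^(2/3) = 112.5 — close enough.

y_n = 6.27 m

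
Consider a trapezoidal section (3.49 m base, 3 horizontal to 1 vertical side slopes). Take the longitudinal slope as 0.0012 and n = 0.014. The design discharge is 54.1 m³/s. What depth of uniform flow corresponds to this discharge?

Manning's equation rearranged: A R^(2/3) = nQ / (1·√S) = 0.014 × 54.1 / (√0.0012) = 21.86.
At y = 1.52 m: A R^(2/3) = 11.69 — low.
At y = 2.24 m: A R^(2/3) = 27.18 — high.
At y = 2.03 m: A R^(2/3) = 21.85 — matches.

y_n = 2.03 m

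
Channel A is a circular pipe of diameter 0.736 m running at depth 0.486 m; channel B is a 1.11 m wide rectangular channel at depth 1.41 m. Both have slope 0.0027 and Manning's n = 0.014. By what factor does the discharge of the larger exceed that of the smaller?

Channel A: For a circular section of diameter D = 0.736 m at depth y = 0.486 m, the central angle is θ = 2 arccos(1 − 2y/D) = 3.794 rad. Then A = (D²/8)(θ − sin θ) = 0.2981 m² and P = Dθ/2 = 1.396 m. Hydraulic radius R = A/P = 0.2981/1.396 = 0.2135 m. Q_A = (1/0.014)·0.2981·0.2135^(2/3)·√0.0027 = 0.3951 m³/s.
Channel B: Flow area A = b·y = 1.11 × 1.41 = 1.565 m². Wetted perimeter P = b + 2y = 1.11 + 2×1.41 = 3.93 m. Hydraulic radius R = A/P = 1.565/3.93 = 0.3982 m. Q_B = (1/0.014)·1.565·0.3982^(2/3)·√0.0027 = 3.144 m³/s.
The larger discharge is 3.144 m³/s and the smaller is 0.3951 m³/s; the ratio is 7.96.

7.96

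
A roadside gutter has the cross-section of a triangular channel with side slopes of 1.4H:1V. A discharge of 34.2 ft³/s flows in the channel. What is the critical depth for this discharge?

y_c = 2.06 ft

At critical depth, Q² T / (g A³) = 1, i.e. A³/T = Q²/g = 34.2²/32.2 = 36.32.
At y = 1.79 ft: A³/T = 18.01 — short.
At y = 2.35 ft: A³/T = 70.24 — over.
At y = 2.06 ft: A³/T = 36.35 — matches.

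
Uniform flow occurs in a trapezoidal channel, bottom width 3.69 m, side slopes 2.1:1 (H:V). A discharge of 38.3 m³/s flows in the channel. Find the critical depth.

y_c = 1.63 m

At critical depth, Q² T / (g A³) = 1, i.e. A³/T = Q²/g = 38.3²/9.81 = 149.5.
Try y = 1.3 m: A³/T = 63.54 — short.
Try y = 1.95 m: A³/T = 294.5 — over.
Try y = 1.63 m: A³/T = 147.9 — close enough.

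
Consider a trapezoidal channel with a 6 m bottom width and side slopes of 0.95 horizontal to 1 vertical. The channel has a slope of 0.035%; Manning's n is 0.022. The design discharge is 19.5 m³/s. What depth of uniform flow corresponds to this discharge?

Manning's equation rearranged: A R^(2/3) = nQ / (1·√S) = 0.022 × 19.5 / (√0.00035) = 22.93.
Try y = 1.9 m: A R^(2/3) = 17.84 — short.
Try y = 2.75 m: A R^(2/3) = 34.31 — over.
Try y = 2.19 m: A R^(2/3) = 22.87 — close enough.

y_n = 2.19 m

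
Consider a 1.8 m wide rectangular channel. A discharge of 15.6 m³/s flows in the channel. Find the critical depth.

For a rectangular channel, critical depth y_c = (q²/g)^(1/3) where q = Q/b = 15.6/1.8 = 8.667 m²/s.
So y_c = (8.667²/9.81)^(1/3) = 1.97 m.

y_c = 1.97 m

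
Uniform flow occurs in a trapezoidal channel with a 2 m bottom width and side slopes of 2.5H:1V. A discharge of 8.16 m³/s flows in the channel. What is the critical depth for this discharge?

y_c = 0.846 m

At critical depth, Q² T / (g A³) = 1, i.e. A³/T = Q²/g = 8.16²/9.81 = 6.788.
Try y = 1.08 m: A³/T = 17.67 — high.
Try y = 0.846 m: A³/T = 6.772 — ≈ 6.788.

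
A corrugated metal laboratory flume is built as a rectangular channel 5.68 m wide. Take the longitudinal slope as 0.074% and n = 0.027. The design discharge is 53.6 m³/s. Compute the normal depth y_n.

y_n = 6.04 m

Manning's equation rearranged: A R^(2/3) = nQ / (1·√S) = 0.027 × 53.6 / (√0.00074) = 53.2.
At y = 5.04 m: A R^(2/3) = 42.62 — too small.
At y = 6.04 m: A R^(2/3) = 53.21 — matches.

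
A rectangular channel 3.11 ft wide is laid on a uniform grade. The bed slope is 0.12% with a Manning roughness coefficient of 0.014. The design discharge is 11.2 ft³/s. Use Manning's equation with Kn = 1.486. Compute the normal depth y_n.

y_n = 1.25 ft

Manning's equation rearranged: A R^(2/3) = nQ / (1.486·√S) = 0.014 × 11.2 / (1.486 × √0.0012) = 3.046.
Trying y = 1.09 ft: A R^(2/3) = 2.52 — short.
Trying y = 1.45 ft: A R^(2/3) = 3.724 — over.
Trying y = 1.25 ft: A R^(2/3) = 3.044 — ≈ 3.046.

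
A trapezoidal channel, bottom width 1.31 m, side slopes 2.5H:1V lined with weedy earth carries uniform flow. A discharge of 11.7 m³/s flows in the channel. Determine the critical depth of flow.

At critical depth, Q² T / (g A³) = 1, i.e. A³/T = Q²/g = 11.7²/9.81 = 13.95.
Try y = 1.25 m: A³/T = 22.54 — too large.
Try y = 1.12 m: A³/T = 14.12 — matches.

y_c = 1.12 m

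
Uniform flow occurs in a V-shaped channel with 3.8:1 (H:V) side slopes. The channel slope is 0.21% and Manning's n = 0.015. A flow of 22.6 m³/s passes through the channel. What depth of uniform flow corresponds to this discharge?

y_n = 1.54 m

Manning's equation rearranged: A R^(2/3) = nQ / (1·√S) = 0.015 × 22.6 / (√0.0021) = 7.398.
Try y = 1.84 m: A R^(2/3) = 11.9 — over.
Try y = 1.54 m: A R^(2/3) = 7.404 — ≈ 7.398.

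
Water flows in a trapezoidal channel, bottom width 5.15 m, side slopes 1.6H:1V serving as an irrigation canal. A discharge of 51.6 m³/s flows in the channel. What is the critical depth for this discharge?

At critical depth, Q² T / (g A³) = 1, i.e. A³/T = Q²/g = 51.6²/9.81 = 271.4.
Try y = 2.09 m: A³/T = 472.6 — over.
Try y = 1.41 m: A³/T = 117.9 — short.
Try y = 1.79 m: A³/T = 271.4 — matches.

y_c = 1.79 m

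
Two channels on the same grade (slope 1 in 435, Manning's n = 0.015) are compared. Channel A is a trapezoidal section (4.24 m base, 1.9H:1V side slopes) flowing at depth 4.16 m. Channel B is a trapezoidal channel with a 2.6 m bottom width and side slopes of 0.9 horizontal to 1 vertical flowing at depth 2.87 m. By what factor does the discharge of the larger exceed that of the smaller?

Channel A: With bottom width b = 4.24 m and side slope z = 1.9: A = (b + zy)y = (4.24 + 1.9×4.16)×4.16 = 50.52 m²; P = b + 2y√(1+z²) = 4.24 + 2×4.16×2.147 = 22.1 m. Hydraulic radius R = A/P = 50.52/22.1 = 2.286 m. Q_A = (1/0.015)·50.52·2.286^(2/3)·√0.002299 = 280.2 m³/s.
Channel B: With bottom width b = 2.6 m and side slope z = 0.9: A = (b + zy)y = (2.6 + 0.9×2.87)×2.87 = 14.88 m²; P = b + 2y√(1+z²) = 2.6 + 2×2.87×1.345 = 10.32 m. Hydraulic radius R = A/P = 14.88/10.32 = 1.441 m. Q_B = (1/0.015)·14.88·1.441^(2/3)·√0.002299 = 60.66 m³/s.
The larger discharge is 280.2 m³/s and the smaller is 60.66 m³/s; the ratio is 4.62.

4.62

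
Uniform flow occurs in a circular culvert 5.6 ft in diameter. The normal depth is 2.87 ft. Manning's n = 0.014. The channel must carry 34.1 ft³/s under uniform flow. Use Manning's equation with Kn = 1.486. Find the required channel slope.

For a circular section of diameter D = 5.6 ft at depth y = 2.87 ft, the central angle is θ = 2 arccos(1 − 2y/D) = 3.192 rad. Then A = (D²/8)(θ − sin θ) = 12.71 ft² and P = Dθ/2 = 8.936 ft.
Hydraulic radius R = A/P = 12.71/8.936 = 1.422 ft.
From Manning's equation, S = [nQ / (1.486 A R^(2/3))]² = [0.014 × 34.1 / (1.486 × 12.71 × 1.422^(2/3))]² = 0.0004.

S = 0.0004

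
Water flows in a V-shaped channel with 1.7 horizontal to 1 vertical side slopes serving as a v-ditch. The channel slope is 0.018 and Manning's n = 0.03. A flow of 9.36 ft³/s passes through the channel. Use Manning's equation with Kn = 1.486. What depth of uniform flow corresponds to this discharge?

Manning's equation rearranged: A R^(2/3) = nQ / (1.486·√S) = 0.03 × 9.36 / (1.486 × √0.018) = 1.408.
At y = 1.44 ft: A R^(2/3) = 2.565 — too large.
At y = 0.805 ft: A R^(2/3) = 0.5439 — too small.
At y = 1.15 ft: A R^(2/3) = 1.408 — ≈ 1.408.

y_n = 1.15 ft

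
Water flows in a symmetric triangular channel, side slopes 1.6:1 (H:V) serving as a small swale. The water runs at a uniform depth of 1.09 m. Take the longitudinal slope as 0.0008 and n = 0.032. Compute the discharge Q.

For a triangular section with side slope z = 1.6: A = zy² = 1.6×1.09² = 1.901 m²; P = 2y√(1+z²) = 2×1.09×1.887 = 4.113 m.
Hydraulic radius R = A/P = 1.901/4.113 = 0.4622 m.
Manning's equation: Q = (1/n) A R^(2/3) S^(1/2) = (1/0.032) × 1.901 × 0.4622^(2/3) × 0.0008^(1/2) = 1 m³/s.

Q = 1 m³/s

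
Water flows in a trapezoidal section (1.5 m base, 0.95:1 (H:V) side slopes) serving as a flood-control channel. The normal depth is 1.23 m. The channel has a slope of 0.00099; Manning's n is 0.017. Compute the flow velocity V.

V = 1.42 m/s

With bottom width b = 1.5 m and side slope z = 0.95: A = (b + zy)y = (1.5 + 0.95×1.23)×1.23 = 3.282 m²; P = b + 2y√(1+z²) = 1.5 + 2×1.23×1.379 = 4.893 m.
Hydraulic radius R = A/P = 3.282/4.893 = 0.6708 m.
From Manning's equation, V = (1/n) R^(2/3) S^(1/2) = (1/0.017) × 0.6708^(2/3) × 0.00099^(1/2) = 1.42 m/s.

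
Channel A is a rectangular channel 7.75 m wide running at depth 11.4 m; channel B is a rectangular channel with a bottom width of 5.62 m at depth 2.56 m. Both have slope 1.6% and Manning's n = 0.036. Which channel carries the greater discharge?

Channel A: Flow area A = b·y = 7.75 × 11.4 = 88.35 m². Wetted perimeter P = b + 2y = 7.75 + 2×11.4 = 30.55 m. Hydraulic radius R = A/P = 88.35/30.55 = 2.892 m. Q_A = (1/0.036)·88.35·2.892^(2/3)·√0.016 = 630.1 m³/s.
Channel B: Flow area A = b·y = 5.62 × 2.56 = 14.39 m². Wetted perimeter P = b + 2y = 5.62 + 2×2.56 = 10.74 m. Hydraulic radius R = A/P = 14.39/10.74 = 1.34 m. Q_B = (1/0.036)·14.39·1.34^(2/3)·√0.016 = 61.43 m³/s.
Q_A = 630.1 m³/s vs Q_B = 61.43 m³/s, so channel A carries more.

channel A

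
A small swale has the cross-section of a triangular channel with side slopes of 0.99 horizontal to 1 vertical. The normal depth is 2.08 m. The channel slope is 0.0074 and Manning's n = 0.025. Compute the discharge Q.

For a triangular section with side slope z = 0.99: A = zy² = 0.99×2.08² = 4.283 m²; P = 2y√(1+z²) = 2×2.08×1.407 = 5.854 m.
Hydraulic radius R = A/P = 4.283/5.854 = 0.7317 m.
Manning's equation: Q = (1/n) A R^(2/3) S^(1/2) = (1/0.025) × 4.283 × 0.7317^(2/3) × 0.0074^(1/2) = 12 m³/s.

Q = 12 m³/s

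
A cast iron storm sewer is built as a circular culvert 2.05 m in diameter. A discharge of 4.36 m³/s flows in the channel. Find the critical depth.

y_c = 0.992 m

At critical depth, Q² T / (g A³) = 1, i.e. A³/T = Q²/g = 4.36²/9.81 = 1.938.
At y = 0.883 m: A³/T = 1.239 — low.
At y = 0.992 m: A³/T = 1.935 — matches.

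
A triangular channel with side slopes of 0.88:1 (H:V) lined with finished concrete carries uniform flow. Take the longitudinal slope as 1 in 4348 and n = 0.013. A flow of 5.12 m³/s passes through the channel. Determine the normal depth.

Manning's equation rearranged: A R^(2/3) = nQ / (1·√S) = 0.013 × 5.12 / (√0.00023) = 4.389.
Trying y = 1.71 m: A R^(2/3) = 1.758 — too small.
Trying y = 2.41 m: A R^(2/3) = 4.39 — matches.

y_n = 2.41 m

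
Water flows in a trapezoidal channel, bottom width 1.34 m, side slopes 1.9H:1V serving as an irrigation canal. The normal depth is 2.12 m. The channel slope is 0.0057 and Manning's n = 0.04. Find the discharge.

Q = 22.7 m³/s

With bottom width b = 1.34 m and side slope z = 1.9: A = (b + zy)y = (1.34 + 1.9×2.12)×2.12 = 11.38 m²; P = b + 2y√(1+z²) = 1.34 + 2×2.12×2.147 = 10.44 m.
Hydraulic radius R = A/P = 11.38/10.44 = 1.09 m.
Manning's equation: Q = (1/n) A R^(2/3) S^(1/2) = (1/0.04) × 11.38 × 1.09^(2/3) × 0.0057^(1/2) = 22.7 m³/s.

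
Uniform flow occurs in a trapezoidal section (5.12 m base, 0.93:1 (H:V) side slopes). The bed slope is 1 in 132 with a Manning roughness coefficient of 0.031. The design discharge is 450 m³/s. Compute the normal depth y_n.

Manning's equation rearranged: A R^(2/3) = nQ / (1·√S) = 0.031 × 450 / (√0.007576) = 160.3.
Trying y = 4.52 m: A R^(2/3) = 75.82 — low.
Trying y = 7.74 m: A R^(2/3) = 225.2 — high.
Trying y = 6.57 m: A R^(2/3) = 160.2 — matches.

y_n = 6.57 m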